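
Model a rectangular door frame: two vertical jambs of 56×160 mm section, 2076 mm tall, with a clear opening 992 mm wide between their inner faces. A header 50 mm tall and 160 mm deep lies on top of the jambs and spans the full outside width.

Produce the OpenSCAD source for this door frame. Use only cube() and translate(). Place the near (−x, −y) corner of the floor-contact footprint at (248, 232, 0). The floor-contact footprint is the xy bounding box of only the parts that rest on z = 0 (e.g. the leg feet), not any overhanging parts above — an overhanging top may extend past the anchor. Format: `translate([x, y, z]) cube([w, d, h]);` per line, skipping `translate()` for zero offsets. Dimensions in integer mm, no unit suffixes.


translate([248, 232, 0]) cube([56, 160, 2076]);
translate([1296, 232, 0]) cube([56, 160, 2076]);
translate([248, 232, 2076]) cube([1104, 160, 50]);


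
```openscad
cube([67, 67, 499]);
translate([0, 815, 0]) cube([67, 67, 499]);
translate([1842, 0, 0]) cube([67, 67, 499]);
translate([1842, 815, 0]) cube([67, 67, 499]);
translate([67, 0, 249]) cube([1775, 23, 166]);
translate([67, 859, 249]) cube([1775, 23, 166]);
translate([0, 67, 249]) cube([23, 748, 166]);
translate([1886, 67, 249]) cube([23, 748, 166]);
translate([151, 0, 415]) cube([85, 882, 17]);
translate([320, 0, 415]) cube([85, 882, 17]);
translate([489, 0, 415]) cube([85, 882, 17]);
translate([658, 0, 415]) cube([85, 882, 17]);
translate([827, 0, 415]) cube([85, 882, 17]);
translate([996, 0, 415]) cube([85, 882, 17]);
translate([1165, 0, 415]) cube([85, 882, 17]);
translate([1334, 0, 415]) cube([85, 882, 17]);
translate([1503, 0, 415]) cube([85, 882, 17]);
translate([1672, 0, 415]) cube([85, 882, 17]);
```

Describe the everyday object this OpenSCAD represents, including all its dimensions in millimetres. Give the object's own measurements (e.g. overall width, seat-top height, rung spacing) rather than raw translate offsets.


A bed frame 1909 mm long (x) by 882 mm wide (y). Four 67×67 mm corner posts, 499 mm tall, at the corners of the footprint. Four rails of 23 mm thickness and 166 mm height run between adjacent posts with their undersides at z = 249 mm, their outer faces flush with the outside of the frame (the two x-running rails run between the posts' inner faces; the two y-running rails run between the posts' inner faces). 10 slats, each 85 mm wide (x) and 17 mm thick, lie across the top of the two x-running rails, running the full 882 mm width of the frame in y; along x they sit between the end posts with a 84 mm gap after the −x posts and between neighbouring slats, leaving 85 mm before the +x posts.


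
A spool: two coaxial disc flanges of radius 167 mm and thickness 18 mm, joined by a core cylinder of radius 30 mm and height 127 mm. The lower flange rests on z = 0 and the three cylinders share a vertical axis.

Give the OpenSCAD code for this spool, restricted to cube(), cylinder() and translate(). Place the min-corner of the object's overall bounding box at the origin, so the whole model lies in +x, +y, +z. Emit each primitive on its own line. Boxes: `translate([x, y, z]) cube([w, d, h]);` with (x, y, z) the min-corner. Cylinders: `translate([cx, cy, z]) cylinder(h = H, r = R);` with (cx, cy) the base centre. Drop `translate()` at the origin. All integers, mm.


translate([167, 167, 0]) cylinder(h = 18, r = 167);
translate([167, 167, 18]) cylinder(h = 127, r = 30);
translate([167, 167, 145]) cylinder(h = 18, r = 167);


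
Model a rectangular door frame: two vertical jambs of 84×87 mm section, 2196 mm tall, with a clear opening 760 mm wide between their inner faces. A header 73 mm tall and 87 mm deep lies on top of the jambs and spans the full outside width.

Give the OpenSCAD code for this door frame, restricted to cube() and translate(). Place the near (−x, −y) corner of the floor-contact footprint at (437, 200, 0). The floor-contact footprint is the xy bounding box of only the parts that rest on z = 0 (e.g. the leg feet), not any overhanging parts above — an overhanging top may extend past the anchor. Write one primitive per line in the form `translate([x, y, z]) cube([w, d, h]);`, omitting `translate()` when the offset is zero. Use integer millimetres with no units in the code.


translate([437, 200, 0]) cube([84, 87, 2196]);
translate([1281, 200, 0]) cube([84, 87, 2196]);
translate([437, 200, 2196]) cube([928, 87, 73]);


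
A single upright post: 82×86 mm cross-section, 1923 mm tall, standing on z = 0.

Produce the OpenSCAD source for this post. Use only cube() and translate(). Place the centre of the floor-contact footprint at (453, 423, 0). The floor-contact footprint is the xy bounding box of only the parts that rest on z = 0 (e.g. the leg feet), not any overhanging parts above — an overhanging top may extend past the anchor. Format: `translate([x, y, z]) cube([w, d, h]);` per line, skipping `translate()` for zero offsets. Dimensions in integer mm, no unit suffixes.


translate([412, 380, 0]) cube([82, 86, 1923]);


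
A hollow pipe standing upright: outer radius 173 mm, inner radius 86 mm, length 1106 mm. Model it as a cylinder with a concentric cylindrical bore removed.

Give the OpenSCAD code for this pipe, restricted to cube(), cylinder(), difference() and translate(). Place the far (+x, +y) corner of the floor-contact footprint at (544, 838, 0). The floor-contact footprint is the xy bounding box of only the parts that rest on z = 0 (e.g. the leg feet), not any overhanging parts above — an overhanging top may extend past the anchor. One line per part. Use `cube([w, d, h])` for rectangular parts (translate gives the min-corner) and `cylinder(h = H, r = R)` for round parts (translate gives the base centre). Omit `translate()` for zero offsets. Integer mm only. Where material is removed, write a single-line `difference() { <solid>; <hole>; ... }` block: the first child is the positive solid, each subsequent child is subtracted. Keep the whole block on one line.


difference() { translate([371, 665, 0]) cylinder(h = 1106, r = 173); translate([371, 665, 0]) cylinder(h = 1106, r = 86); }


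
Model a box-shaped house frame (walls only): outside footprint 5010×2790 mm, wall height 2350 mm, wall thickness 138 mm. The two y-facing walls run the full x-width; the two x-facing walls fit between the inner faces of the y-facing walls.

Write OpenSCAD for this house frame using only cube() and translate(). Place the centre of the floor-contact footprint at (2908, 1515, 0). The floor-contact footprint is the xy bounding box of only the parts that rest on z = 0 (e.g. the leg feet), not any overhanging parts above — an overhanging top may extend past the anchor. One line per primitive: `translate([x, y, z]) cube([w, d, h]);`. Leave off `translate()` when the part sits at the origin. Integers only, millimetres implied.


translate([403, 120, 0]) cube([5010, 138, 2350]);
translate([403, 2772, 0]) cube([5010, 138, 2350]);
translate([403, 258, 0]) cube([138, 2514, 2350]);
translate([5275, 258, 0]) cube([138, 2514, 2350]);


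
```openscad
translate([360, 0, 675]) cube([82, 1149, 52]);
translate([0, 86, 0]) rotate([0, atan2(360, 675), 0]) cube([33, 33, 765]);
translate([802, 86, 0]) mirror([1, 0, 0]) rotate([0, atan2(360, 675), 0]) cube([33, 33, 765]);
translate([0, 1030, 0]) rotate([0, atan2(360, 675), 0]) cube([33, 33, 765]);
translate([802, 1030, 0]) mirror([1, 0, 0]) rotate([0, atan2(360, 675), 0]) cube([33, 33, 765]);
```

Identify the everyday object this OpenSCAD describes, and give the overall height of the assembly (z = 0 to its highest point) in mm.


A sawhorse. The overall height is 727 mm.

A beam across two mirrored pairs of raked legs — a sawhorse. The beam's underside is at z = 675 (matching the legs' vertical rise in atan2(360, 675)) and the beam is 52 mm tall, so its top is at 675 + 52 = 727 mm. The raked legs top out at the beam's underside, so that is the highest point.


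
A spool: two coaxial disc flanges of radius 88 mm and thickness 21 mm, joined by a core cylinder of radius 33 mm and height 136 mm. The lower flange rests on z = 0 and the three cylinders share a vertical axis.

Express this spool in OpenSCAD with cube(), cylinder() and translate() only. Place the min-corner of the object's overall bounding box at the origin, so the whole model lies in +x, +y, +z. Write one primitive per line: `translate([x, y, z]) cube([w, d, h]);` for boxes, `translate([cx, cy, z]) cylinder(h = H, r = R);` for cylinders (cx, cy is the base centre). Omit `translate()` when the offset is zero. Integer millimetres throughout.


translate([88, 88, 0]) cylinder(h = 21, r = 88);
translate([88, 88, 21]) cylinder(h = 136, r = 33);
translate([88, 88, 157]) cylinder(h = 21, r = 88);


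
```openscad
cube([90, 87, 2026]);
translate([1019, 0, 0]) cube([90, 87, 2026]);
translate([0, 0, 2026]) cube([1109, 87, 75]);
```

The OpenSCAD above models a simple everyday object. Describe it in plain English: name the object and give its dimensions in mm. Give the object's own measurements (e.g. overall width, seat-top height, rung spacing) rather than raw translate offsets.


A door frame. The clear opening is 929 mm wide and 2026 mm high. Two 90 mm wide jambs, 87 mm deep, stand either side of the opening from the floor to the top of the opening. A 75 mm thick head sits across the top of both jambs, spanning the full outside width of the frame.


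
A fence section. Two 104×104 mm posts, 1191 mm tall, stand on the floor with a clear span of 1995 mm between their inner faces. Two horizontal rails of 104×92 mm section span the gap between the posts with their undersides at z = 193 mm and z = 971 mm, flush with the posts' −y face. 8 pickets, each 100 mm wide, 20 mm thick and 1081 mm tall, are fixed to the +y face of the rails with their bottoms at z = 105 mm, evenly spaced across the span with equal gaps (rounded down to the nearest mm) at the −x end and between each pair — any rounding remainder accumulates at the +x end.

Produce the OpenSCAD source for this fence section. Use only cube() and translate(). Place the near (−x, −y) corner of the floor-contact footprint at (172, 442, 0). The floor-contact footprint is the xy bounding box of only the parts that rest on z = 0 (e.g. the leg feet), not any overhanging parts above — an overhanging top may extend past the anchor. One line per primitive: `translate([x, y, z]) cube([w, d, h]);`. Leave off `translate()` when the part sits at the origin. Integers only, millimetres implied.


translate([172, 442, 0]) cube([104, 104, 1191]);
translate([2271, 442, 0]) cube([104, 104, 1191]);
translate([276, 442, 193]) cube([1995, 104, 92]);
translate([276, 442, 971]) cube([1995, 104, 92]);
translate([408, 546, 105]) cube([100, 20, 1081]);
translate([640, 546, 105]) cube([100, 20, 1081]);
translate([872, 546, 105]) cube([100, 20, 1081]);
translate([1104, 546, 105]) cube([100, 20, 1081]);
translate([1336, 546, 105]) cube([100, 20, 1081]);
translate([1568, 546, 105]) cube([100, 20, 1081]);
translate([1800, 546, 105]) cube([100, 20, 1081]);
translate([2032, 546, 105]) cube([100, 20, 1081]);


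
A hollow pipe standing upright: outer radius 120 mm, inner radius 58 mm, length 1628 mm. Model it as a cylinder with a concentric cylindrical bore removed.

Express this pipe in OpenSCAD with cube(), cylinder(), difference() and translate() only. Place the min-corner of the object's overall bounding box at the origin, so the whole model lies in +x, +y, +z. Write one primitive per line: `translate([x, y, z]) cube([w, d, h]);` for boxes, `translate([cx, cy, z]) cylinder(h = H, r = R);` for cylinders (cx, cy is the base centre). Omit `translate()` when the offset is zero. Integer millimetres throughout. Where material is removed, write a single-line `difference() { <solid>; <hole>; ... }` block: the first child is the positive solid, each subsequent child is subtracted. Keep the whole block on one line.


difference() { translate([120, 120, 0]) cylinder(h = 1628, r = 120); translate([120, 120, 0]) cylinder(h = 1628, r = 58); }


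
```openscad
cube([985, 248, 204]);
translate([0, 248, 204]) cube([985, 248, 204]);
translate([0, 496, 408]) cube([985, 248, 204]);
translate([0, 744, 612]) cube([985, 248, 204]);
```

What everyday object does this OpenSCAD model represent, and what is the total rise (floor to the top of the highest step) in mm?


A staircase. The total rise is 816 mm.

4 identical blocks, each offset up and back from the previous — a staircase. Each step is 204 mm tall and there are 4 of them, so the total rise is 4 × 204 = 816 mm.


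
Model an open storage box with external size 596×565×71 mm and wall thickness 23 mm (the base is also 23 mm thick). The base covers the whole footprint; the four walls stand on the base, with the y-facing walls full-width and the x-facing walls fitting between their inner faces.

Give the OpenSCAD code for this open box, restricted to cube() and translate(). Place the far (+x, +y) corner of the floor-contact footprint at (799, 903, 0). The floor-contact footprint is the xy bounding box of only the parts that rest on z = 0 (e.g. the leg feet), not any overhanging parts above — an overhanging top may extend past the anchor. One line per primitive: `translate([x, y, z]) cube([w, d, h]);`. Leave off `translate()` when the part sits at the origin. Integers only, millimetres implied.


translate([203, 338, 0]) cube([596, 565, 23]);
translate([203, 338, 23]) cube([596, 23, 48]);
translate([203, 880, 23]) cube([596, 23, 48]);
translate([203, 361, 23]) cube([23, 519, 48]);
translate([776, 361, 23]) cube([23, 519, 48]);


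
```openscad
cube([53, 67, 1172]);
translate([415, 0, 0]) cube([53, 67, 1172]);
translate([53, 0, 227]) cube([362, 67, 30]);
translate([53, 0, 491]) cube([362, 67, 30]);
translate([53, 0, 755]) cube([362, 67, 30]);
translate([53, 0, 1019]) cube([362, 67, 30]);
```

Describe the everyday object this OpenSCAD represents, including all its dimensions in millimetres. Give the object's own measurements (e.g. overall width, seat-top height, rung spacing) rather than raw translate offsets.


A straight ladder. Two 53×67 mm vertical rails, 1172 mm tall, stand 468 mm apart (outside-to-outside) with their front faces coplanar on the −y side. 4 rungs, each 67 mm deep and 30 mm tall, span between the inner faces of the rails, front faces flush with the rails. The lowest rung's underside is at z = 227 mm and rungs are spaced 264 mm apart (underside to underside).


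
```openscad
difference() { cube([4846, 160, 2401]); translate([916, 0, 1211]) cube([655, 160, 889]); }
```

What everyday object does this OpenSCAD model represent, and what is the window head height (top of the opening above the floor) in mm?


A wall with a window opening. The window head height is 2100 mm.

A wall with a rectangular opening subtracted — a window. Sill at z = 1211, opening 889 mm tall, so the head is at 1211 + 889 = 2100 mm.


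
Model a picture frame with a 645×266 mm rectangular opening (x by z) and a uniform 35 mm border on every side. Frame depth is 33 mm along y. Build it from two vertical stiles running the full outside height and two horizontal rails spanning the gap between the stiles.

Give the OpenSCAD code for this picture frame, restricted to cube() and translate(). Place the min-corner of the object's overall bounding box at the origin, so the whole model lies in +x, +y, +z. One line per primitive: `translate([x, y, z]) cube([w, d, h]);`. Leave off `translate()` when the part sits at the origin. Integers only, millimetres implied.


cube([35, 33, 336]);
translate([680, 0, 0]) cube([35, 33, 336]);
translate([35, 0, 0]) cube([645, 33, 35]);
translate([35, 0, 301]) cube([645, 33, 35]);


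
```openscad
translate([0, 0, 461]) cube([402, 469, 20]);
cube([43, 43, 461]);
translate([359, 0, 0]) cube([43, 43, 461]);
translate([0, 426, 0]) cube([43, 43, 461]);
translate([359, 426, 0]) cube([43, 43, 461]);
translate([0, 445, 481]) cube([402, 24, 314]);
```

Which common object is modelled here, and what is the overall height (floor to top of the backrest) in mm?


A chair. The overall height is 795 mm.

A slab on four corner posts with a tall panel at the back — a chair. The seat slab sits at z = 461 with thickness 20, and the 314 mm backrest starts at the seat top, so the overall height is 461 + 20 + 314 = 795 mm.


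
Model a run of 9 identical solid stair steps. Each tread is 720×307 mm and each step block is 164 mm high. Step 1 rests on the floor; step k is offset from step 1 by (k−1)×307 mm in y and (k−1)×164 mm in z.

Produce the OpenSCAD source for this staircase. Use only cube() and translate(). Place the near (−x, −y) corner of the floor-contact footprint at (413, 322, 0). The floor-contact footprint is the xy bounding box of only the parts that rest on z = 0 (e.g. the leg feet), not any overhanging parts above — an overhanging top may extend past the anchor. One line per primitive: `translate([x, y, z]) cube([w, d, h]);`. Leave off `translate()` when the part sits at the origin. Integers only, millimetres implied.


translate([413, 322, 0]) cube([720, 307, 164]);
translate([413, 629, 164]) cube([720, 307, 164]);
translate([413, 936, 328]) cube([720, 307, 164]);
translate([413, 1243, 492]) cube([720, 307, 164]);
translate([413, 1550, 656]) cube([720, 307, 164]);
translate([413, 1857, 820]) cube([720, 307, 164]);
translate([413, 2164, 984]) cube([720, 307, 164]);
translate([413, 2471, 1148]) cube([720, 307, 164]);
translate([413, 2778, 1312]) cube([720, 307, 164]);


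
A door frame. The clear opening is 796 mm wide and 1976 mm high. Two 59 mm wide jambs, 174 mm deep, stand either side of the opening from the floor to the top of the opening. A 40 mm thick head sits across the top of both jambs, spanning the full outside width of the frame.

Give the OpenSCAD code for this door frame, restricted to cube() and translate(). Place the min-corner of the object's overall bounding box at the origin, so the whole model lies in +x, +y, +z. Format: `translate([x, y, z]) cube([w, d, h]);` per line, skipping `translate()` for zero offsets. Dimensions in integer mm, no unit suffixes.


cube([59, 174, 1976]);
translate([855, 0, 0]) cube([59, 174, 1976]);
translate([0, 0, 1976]) cube([914, 174, 40]);


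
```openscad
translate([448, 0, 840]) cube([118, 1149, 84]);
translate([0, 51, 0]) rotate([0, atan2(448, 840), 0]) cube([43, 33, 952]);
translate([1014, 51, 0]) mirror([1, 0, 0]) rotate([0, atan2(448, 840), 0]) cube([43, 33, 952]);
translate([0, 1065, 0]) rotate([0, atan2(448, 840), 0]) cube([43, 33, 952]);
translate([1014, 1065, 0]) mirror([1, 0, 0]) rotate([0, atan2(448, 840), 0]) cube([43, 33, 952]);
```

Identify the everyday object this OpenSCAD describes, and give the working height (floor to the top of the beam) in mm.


A sawhorse. The overall height is 924 mm.

A beam across two mirrored pairs of raked legs — a sawhorse. The beam's underside is at z = 840 (matching the legs' vertical rise in atan2(448, 840)) and the beam is 84 mm tall, so its top is at 840 + 84 = 924 mm. The raked legs top out at the beam's underside, so that is the highest point.


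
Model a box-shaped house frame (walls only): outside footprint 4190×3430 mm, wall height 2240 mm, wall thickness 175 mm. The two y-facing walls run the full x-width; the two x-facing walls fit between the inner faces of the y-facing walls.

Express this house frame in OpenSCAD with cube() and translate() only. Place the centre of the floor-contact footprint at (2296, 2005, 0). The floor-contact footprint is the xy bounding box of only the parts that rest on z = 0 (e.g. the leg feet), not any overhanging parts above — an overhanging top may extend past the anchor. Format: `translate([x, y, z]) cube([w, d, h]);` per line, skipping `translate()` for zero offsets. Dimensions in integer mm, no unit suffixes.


translate([201, 290, 0]) cube([4190, 175, 2240]);
translate([201, 3545, 0]) cube([4190, 175, 2240]);
translate([201, 465, 0]) cube([175, 3080, 2240]);
translate([4216, 465, 0]) cube([175, 3080, 2240]);


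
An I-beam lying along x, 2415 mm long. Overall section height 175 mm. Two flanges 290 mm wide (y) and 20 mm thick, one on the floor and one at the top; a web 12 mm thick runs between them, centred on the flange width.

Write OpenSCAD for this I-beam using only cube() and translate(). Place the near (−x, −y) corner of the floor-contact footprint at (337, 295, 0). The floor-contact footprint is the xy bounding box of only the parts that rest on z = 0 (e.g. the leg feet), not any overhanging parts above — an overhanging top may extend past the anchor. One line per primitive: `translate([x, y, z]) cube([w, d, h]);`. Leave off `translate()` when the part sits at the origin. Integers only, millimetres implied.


translate([337, 295, 0]) cube([2415, 290, 20]);
translate([337, 434, 20]) cube([2415, 12, 135]);
translate([337, 295, 155]) cube([2415, 290, 20]);


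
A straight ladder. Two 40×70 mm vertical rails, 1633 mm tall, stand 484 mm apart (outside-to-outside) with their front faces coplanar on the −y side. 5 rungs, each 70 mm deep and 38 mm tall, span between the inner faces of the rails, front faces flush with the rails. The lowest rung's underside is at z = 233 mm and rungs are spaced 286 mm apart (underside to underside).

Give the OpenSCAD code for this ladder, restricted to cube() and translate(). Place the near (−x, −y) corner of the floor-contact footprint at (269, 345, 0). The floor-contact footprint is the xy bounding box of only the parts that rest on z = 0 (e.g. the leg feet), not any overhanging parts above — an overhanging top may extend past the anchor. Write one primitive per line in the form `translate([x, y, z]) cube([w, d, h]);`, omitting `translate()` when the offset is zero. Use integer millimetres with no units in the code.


// rung span = 484 - 2*40 = 404
// rung[k] z = 233 + k*286
translate([269, 345, 0]) cube([40, 70, 1633]);
translate([713, 345, 0]) cube([40, 70, 1633]);
translate([309, 345, 233]) cube([404, 70, 38]);
translate([309, 345, 519]) cube([404, 70, 38]);
translate([309, 345, 805]) cube([404, 70, 38]);
translate([309, 345, 1091]) cube([404, 70, 38]);
translate([309, 345, 1377]) cube([404, 70, 38]);


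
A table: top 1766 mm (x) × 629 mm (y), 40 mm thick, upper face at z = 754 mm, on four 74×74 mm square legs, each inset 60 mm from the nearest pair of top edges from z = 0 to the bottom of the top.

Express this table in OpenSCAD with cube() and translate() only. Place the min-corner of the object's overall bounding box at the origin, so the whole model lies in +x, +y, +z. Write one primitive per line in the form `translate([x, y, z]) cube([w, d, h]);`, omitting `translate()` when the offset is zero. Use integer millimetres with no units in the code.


translate([0, 0, 714]) cube([1766, 629, 40]);
translate([60, 60, 0]) cube([74, 74, 714]);
translate([1632, 60, 0]) cube([74, 74, 714]);
translate([60, 495, 0]) cube([74, 74, 714]);
translate([1632, 495, 0]) cube([74, 74, 714]);


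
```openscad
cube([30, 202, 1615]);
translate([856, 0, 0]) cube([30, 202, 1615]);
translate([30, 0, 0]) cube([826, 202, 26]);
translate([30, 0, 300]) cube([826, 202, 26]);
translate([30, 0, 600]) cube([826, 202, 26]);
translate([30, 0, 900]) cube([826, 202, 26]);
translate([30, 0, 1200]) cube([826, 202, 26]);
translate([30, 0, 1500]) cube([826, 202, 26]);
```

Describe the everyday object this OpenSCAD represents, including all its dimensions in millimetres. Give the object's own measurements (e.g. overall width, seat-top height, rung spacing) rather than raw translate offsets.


An open bookshelf. Two side panels, each 30 mm thick, 202 mm deep and 1615 mm tall, stand 886 mm apart (outside-to-outside). Between them sit 6 shelves, each 26 mm thick and 202 mm deep, spanning the full gap between the sides. The bottom shelf rests on the floor (its underside at z = 0) and the clear gap between one shelf's top and the next shelf's underside is 274 mm.


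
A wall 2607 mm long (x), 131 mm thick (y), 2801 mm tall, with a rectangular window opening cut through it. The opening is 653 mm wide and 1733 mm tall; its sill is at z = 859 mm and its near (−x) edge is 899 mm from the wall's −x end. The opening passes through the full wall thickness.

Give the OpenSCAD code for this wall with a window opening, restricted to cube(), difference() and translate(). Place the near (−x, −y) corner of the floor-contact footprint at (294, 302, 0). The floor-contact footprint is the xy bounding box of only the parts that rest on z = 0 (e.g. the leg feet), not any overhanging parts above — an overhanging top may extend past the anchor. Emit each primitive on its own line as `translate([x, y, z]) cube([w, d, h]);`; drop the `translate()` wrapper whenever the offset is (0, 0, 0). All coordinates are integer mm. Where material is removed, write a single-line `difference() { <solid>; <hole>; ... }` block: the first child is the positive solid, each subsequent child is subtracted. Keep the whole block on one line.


difference() { translate([294, 302, 0]) cube([2607, 131, 2801]); translate([1193, 302, 859]) cube([653, 131, 1733]); }


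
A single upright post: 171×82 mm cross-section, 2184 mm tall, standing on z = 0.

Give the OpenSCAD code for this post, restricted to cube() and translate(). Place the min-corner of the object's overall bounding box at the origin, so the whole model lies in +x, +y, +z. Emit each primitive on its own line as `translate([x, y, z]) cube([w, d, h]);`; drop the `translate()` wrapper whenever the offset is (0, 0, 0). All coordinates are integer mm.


cube([171, 82, 2184]);


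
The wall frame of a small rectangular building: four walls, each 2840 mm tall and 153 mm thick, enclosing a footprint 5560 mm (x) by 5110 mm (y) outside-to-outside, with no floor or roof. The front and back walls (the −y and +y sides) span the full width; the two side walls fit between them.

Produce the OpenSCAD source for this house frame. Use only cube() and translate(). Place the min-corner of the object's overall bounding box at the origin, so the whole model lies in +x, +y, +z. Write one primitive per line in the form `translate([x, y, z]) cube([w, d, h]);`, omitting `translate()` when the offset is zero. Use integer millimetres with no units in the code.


cube([5560, 153, 2840]);
translate([0, 4957, 0]) cube([5560, 153, 2840]);
translate([0, 153, 0]) cube([153, 4804, 2840]);
translate([5407, 153, 0]) cube([153, 4804, 2840]);


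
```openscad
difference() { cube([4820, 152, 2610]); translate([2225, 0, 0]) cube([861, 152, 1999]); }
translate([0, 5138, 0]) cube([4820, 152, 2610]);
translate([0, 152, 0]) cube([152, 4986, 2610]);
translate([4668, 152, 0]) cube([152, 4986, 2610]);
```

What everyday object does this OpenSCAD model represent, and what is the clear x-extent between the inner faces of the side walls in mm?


A single room. The interior width is 4516 mm.

Four walls enclosing a rectangle with a door in the front wall — a room. Outside width 4820 minus two 152 mm walls gives 4516 mm.


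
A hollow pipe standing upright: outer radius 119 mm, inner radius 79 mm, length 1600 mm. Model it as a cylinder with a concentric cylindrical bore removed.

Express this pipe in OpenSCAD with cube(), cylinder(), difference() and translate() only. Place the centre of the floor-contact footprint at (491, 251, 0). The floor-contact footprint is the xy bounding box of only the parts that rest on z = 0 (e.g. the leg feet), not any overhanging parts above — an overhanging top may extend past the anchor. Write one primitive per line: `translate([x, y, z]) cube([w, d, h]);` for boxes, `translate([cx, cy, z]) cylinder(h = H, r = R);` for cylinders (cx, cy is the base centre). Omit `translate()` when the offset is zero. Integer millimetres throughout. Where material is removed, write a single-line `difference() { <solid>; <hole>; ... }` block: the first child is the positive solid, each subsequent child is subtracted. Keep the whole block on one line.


difference() { translate([491, 251, 0]) cylinder(h = 1600, r = 119); translate([491, 251, 0]) cylinder(h = 1600, r = 79); }


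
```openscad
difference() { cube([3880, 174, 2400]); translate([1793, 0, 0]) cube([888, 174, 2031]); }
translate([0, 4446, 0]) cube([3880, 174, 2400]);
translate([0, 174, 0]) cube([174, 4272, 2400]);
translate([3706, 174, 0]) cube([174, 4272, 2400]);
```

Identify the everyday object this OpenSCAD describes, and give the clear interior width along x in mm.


A single room. The interior width is 3532 mm.

Four walls enclosing a rectangle with a door in the front wall — a room. Outside width 3880 minus two 174 mm walls gives 3532 mm.


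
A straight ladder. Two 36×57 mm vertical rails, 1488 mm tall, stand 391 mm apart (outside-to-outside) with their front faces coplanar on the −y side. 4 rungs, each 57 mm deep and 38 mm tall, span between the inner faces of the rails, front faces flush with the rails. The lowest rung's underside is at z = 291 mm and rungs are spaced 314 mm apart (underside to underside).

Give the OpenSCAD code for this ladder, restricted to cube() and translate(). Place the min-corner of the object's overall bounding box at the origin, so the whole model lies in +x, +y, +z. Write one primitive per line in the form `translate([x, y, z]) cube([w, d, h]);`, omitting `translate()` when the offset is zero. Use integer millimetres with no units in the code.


cube([36, 57, 1488]);
translate([355, 0, 0]) cube([36, 57, 1488]);
translate([36, 0, 291]) cube([319, 57, 38]);
translate([36, 0, 605]) cube([319, 57, 38]);
translate([36, 0, 919]) cube([319, 57, 38]);
translate([36, 0, 1233]) cube([319, 57, 38]);


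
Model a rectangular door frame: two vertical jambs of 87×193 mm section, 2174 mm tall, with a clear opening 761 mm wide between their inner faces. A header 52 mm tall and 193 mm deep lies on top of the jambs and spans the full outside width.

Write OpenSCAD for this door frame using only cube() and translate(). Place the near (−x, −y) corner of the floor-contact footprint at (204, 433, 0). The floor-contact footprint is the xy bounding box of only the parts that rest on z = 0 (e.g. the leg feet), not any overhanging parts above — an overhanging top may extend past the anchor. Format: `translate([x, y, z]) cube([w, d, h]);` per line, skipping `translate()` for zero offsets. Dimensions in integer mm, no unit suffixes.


translate([204, 433, 0]) cube([87, 193, 2174]);
translate([1052, 433, 0]) cube([87, 193, 2174]);
translate([204, 433, 2174]) cube([935, 193, 52]);


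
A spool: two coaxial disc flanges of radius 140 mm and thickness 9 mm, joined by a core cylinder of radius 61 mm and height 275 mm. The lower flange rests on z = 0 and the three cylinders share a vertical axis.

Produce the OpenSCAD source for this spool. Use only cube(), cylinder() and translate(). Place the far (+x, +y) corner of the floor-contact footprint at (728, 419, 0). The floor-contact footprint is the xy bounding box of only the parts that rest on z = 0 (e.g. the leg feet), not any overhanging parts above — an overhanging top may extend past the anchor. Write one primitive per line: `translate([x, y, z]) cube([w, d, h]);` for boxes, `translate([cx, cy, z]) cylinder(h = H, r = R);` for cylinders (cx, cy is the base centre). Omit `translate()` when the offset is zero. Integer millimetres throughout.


translate([588, 279, 0]) cylinder(h = 9, r = 140);
translate([588, 279, 9]) cylinder(h = 275, r = 61);
translate([588, 279, 284]) cylinder(h = 9, r = 140);


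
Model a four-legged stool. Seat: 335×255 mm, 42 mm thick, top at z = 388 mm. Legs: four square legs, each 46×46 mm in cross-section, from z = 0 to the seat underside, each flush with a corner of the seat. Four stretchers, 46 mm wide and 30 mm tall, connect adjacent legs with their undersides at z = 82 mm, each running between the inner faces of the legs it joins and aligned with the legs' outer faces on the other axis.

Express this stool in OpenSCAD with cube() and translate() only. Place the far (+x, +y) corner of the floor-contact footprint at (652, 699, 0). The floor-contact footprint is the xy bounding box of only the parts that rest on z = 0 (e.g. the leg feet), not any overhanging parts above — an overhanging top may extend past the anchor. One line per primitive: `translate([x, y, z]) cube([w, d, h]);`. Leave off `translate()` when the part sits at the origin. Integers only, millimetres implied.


translate([317, 444, 346]) cube([335, 255, 42]);
translate([317, 444, 0]) cube([46, 46, 346]);
translate([606, 444, 0]) cube([46, 46, 346]);
translate([317, 653, 0]) cube([46, 46, 346]);
translate([606, 653, 0]) cube([46, 46, 346]);
translate([363, 444, 82]) cube([243, 46, 30]);
translate([363, 653, 82]) cube([243, 46, 30]);
translate([317, 490, 82]) cube([46, 163, 30]);
translate([606, 490, 82]) cube([46, 163, 30]);


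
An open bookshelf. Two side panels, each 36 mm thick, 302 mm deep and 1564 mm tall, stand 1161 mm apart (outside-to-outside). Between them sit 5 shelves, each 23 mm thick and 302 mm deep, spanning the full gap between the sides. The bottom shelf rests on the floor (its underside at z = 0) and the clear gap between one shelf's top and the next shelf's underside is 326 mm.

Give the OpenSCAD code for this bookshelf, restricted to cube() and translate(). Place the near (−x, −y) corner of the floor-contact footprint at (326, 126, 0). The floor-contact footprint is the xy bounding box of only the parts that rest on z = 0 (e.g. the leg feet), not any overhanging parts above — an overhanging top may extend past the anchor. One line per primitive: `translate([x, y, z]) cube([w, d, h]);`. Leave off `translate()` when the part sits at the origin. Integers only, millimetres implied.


translate([326, 126, 0]) cube([36, 302, 1564]);
translate([1451, 126, 0]) cube([36, 302, 1564]);
translate([362, 126, 0]) cube([1089, 302, 23]);
translate([362, 126, 349]) cube([1089, 302, 23]);
translate([362, 126, 698]) cube([1089, 302, 23]);
translate([362, 126, 1047]) cube([1089, 302, 23]);
translate([362, 126, 1396]) cube([1089, 302, 23]);


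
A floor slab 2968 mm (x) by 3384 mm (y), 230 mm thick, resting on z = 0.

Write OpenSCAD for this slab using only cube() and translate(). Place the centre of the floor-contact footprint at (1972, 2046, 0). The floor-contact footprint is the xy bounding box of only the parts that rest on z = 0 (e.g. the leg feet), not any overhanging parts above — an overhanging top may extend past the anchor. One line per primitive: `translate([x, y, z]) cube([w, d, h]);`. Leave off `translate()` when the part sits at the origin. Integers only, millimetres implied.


translate([488, 354, 0]) cube([2968, 3384, 230]);


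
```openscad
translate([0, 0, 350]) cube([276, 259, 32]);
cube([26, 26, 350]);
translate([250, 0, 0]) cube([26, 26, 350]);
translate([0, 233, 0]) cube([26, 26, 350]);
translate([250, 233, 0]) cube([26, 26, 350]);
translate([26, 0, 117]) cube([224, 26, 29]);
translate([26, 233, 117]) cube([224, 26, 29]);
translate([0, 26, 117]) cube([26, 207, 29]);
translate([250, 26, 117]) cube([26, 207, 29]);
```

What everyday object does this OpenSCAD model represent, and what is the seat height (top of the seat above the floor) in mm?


A stool. The seat height is 382 mm.

A 276×259×32 slab at z = 350 on four corner posts — a stool. The seat top is 350 + 32 = 382 mm.


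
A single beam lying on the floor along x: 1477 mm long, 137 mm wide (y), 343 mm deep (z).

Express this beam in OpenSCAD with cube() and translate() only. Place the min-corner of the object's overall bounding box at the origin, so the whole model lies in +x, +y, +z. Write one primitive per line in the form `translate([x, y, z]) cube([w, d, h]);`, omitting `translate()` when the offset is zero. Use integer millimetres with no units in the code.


cube([1477, 137, 343]);


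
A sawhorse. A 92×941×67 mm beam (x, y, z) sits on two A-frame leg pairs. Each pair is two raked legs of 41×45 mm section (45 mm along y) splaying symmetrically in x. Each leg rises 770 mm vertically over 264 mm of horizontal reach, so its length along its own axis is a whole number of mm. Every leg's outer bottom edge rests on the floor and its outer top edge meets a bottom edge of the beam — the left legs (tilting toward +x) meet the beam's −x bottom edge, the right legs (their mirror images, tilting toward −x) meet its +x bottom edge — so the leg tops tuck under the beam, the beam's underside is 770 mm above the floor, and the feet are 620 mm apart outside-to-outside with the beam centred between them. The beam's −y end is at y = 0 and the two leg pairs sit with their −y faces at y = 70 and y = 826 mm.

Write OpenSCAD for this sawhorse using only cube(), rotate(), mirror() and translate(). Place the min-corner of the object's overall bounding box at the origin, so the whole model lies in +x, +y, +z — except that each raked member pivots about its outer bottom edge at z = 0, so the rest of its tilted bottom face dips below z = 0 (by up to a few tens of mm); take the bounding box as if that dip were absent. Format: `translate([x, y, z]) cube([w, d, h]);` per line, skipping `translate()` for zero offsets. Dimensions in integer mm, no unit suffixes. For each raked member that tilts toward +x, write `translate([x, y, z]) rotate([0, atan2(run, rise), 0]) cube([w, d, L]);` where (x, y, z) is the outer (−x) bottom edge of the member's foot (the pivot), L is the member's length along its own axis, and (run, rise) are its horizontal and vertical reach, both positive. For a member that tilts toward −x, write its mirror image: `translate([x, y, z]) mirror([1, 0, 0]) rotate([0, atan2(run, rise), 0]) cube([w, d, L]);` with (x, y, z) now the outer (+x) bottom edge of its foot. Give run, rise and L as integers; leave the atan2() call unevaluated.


// leg length = √(264² + 770²) = 814
// right-leg outer foot x = 2·264 + 92 = 620
// beam min-corner = (264, 0, 770)
translate([264, 0, 770]) cube([92, 941, 67]);
translate([0, 70, 0]) rotate([0, atan2(264, 770), 0]) cube([41, 45, 814]);
translate([620, 70, 0]) mirror([1, 0, 0]) rotate([0, atan2(264, 770), 0]) cube([41, 45, 814]);
translate([0, 826, 0]) rotate([0, atan2(264, 770), 0]) cube([41, 45, 814]);
translate([620, 826, 0]) mirror([1, 0, 0]) rotate([0, atan2(264, 770), 0]) cube([41, 45, 814]);


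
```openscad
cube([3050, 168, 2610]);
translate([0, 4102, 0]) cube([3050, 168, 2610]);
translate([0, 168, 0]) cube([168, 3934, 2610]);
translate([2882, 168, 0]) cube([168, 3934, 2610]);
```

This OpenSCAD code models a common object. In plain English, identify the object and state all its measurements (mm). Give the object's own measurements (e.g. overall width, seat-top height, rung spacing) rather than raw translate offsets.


The wall frame of a small rectangular building: four walls, each 2610 mm tall and 168 mm thick, enclosing a footprint 3050 mm (x) by 4270 mm (y) outside-to-outside, with no floor or roof. The front and back walls (the −y and +y sides) span the full width; the two side walls fit between them.


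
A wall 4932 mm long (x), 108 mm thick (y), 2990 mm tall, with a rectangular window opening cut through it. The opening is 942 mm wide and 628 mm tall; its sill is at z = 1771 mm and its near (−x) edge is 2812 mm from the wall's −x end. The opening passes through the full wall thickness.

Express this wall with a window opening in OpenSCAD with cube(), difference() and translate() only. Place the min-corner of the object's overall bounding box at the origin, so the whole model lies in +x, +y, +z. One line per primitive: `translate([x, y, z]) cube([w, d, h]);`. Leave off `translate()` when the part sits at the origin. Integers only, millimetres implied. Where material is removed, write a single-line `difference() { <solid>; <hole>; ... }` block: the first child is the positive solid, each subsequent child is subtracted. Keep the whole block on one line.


difference() { cube([4932, 108, 2990]); translate([2812, 0, 1771]) cube([942, 108, 628]); }


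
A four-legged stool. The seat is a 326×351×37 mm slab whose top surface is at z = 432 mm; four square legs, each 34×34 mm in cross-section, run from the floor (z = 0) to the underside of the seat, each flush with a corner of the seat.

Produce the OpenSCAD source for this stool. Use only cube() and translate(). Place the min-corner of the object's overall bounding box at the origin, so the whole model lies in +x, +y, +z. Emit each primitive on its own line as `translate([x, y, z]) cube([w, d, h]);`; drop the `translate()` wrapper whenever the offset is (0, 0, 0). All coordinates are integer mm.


translate([0, 0, 395]) cube([326, 351, 37]);
cube([34, 34, 395]);
translate([292, 0, 0]) cube([34, 34, 395]);
translate([0, 317, 0]) cube([34, 34, 395]);
translate([292, 317, 0]) cube([34, 34, 395]);
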